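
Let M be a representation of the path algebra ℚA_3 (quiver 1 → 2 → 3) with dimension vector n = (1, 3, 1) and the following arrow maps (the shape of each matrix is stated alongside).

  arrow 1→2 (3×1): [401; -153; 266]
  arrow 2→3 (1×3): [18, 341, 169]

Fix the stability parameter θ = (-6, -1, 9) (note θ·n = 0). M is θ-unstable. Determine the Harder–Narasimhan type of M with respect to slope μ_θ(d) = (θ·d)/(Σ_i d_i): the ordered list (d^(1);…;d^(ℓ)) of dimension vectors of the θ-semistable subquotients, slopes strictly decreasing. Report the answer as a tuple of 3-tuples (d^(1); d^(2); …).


Barcode: M ≅ I[1,3], I[2,2]^2. HN layers by μ_θ (3 steps, strictly decreasing):
  μ^(1)=9; μ^(2)=-1; μ^(3)=-6

((0, 0, 1); (0, 3, 0); (1, 0, 0))


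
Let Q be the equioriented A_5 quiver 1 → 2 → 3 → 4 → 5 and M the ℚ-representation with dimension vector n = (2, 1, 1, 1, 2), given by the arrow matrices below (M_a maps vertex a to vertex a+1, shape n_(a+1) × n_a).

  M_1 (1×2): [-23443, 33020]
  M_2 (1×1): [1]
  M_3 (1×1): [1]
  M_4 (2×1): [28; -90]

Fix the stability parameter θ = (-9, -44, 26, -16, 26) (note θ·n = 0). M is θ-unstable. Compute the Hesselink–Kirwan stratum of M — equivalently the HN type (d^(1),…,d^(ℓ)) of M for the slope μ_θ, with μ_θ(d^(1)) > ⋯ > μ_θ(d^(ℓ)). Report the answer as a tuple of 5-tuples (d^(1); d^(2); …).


Interval decomposition of M: I[1,1], I[1,5], I[5,5].
HN type (ℓ=4): μ^(1)=26; μ^(2)=5; μ^(3)=-9; μ^(4)=-53/2

((0, 0, 0, 0, 2); (0, 0, 1, 1, 0); (1, 0, 0, 0, 0); (1, 1, 0, 0, 0))


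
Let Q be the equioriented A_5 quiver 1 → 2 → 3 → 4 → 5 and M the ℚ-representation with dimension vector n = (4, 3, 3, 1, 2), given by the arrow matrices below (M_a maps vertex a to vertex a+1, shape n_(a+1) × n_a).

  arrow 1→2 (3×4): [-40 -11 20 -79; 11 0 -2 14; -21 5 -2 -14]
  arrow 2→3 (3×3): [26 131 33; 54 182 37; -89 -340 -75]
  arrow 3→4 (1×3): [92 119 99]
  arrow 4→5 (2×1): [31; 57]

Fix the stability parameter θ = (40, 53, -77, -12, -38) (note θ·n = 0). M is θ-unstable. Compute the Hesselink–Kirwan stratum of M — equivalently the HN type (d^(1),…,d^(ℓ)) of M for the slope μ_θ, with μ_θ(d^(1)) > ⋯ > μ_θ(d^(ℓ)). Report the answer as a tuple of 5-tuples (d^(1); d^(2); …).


Interval decomposition of M: I[1,1], I[1,3]^2, I[1,5], I[5,5].
HN type (ℓ=4): μ^(1)=40; μ^(2)=16/3; μ^(3)=-34/5; μ^(4)=-38

((1, 0, 0, 0, 0); (2, 2, 2, 0, 0); (1, 1, 1, 1, 1); (0, 0, 0, 0, 1))


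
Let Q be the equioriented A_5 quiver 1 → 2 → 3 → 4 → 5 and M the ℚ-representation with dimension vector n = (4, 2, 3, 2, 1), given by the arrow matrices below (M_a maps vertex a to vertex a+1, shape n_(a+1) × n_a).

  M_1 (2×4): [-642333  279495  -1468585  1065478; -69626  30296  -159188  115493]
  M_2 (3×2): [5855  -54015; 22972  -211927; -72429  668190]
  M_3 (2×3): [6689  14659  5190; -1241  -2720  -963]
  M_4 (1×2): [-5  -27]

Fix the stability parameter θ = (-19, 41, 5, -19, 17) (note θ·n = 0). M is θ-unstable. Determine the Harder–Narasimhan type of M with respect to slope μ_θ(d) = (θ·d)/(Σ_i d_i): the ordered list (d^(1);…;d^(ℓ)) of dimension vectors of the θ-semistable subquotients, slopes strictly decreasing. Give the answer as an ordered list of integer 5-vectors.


Via rank(M_{q-1}∘⋯∘M_p): M ≅ I[1,1]^2, I[1,4], I[1,5], I[3,3].
μ_θ-semistable layers: μ^(1)=17; μ^(2)=9; μ^(3)=5; μ^(4)=-19

((0, 0, 0, 0, 1); (0, 2, 2, 2, 0); (0, 0, 1, 0, 0); (4, 0, 0, 0, 0))


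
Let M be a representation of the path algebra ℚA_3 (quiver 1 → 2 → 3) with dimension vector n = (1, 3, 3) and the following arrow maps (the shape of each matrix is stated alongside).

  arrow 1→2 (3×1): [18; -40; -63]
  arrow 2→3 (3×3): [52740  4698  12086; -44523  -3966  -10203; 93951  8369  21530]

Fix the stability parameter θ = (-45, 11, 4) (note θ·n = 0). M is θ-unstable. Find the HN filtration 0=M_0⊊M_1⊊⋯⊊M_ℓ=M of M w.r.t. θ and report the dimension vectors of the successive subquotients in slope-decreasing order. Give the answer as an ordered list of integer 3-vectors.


Barcode: M ≅ I[1,3], I[2,2], I[2,3], I[3,3]. HN layers by μ_θ (4 steps, strictly decreasing):
  μ^(1)=11; μ^(2)=15/2; μ^(3)=4; μ^(4)=-45

((0, 1, 0); (0, 2, 2); (0, 0, 1); (1, 0, 0))


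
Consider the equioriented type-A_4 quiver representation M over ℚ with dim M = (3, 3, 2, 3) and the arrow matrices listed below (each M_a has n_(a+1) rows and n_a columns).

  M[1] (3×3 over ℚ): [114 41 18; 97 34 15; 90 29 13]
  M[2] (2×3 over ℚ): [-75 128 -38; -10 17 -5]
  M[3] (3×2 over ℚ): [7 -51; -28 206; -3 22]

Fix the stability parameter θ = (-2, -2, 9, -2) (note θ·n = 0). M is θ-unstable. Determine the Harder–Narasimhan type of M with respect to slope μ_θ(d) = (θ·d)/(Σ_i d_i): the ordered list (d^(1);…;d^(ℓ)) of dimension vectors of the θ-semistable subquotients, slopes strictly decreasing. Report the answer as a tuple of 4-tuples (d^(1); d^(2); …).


Via rank(M_{q-1}∘⋯∘M_p): M ≅ I[1,2], I[1,4]^2, I[4,4].
μ_θ-semistable layers: μ^(1)=7/2; μ^(2)=-2

((0, 0, 2, 2); (3, 3, 0, 1))


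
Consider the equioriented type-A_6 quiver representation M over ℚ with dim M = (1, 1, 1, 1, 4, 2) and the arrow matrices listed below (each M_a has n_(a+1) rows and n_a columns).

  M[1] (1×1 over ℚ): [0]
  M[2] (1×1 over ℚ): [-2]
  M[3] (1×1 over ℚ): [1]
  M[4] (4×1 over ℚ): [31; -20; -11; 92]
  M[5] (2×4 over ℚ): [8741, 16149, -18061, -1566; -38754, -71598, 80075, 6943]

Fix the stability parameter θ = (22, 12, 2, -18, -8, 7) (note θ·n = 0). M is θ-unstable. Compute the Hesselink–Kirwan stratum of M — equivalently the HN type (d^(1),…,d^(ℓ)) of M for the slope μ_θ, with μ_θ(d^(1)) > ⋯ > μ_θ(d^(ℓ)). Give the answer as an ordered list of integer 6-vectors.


Interval decomposition of M: I[1,1], I[2,6], I[5,5]^2, I[5,6].
HN type (ℓ=4): μ^(1)=22; μ^(2)=7; μ^(3)=-3; μ^(4)=-8

((1, 0, 0, 0, 0, 0); (0, 0, 0, 0, 0, 2); (0, 1, 1, 1, 1, 0); (0, 0, 0, 0, 3, 0))


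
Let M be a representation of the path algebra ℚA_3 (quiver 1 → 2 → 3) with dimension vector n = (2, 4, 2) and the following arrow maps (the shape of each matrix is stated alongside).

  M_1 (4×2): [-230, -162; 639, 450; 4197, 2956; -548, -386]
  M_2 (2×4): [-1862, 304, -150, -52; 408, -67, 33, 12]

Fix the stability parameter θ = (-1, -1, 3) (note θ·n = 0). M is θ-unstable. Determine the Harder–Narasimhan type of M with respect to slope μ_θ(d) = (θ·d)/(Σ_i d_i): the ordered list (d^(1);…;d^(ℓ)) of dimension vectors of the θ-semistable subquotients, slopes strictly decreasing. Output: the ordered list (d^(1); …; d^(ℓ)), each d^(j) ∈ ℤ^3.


Via rank(M_{q-1}∘⋯∘M_p): M ≅ I[1,3]^2, I[2,2]^2.
μ_θ-semistable layers: μ^(1)=3; μ^(2)=-1

((0, 0, 2); (2, 4, 0))


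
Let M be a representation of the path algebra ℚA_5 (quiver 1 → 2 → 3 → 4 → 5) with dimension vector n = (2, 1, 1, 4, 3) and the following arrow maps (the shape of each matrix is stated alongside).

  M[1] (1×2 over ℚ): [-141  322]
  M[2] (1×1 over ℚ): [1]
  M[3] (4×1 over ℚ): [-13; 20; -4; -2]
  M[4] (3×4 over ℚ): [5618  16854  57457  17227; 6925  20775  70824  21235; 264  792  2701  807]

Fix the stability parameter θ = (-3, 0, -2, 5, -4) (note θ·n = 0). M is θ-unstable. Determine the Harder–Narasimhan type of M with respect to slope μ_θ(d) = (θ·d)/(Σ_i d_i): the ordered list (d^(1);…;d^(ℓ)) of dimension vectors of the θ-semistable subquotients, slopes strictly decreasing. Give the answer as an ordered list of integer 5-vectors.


Via rank(M_{q-1}∘⋯∘M_p): M ≅ I[1,1], I[1,5], I[4,4], I[4,5]^2.
μ_θ-semistable layers: μ^(1)=5; μ^(2)=1/2; μ^(3)=-1; μ^(4)=-3

((0, 0, 0, 1, 0); (0, 0, 0, 3, 3); (0, 1, 1, 0, 0); (2, 0, 0, 0, 0))


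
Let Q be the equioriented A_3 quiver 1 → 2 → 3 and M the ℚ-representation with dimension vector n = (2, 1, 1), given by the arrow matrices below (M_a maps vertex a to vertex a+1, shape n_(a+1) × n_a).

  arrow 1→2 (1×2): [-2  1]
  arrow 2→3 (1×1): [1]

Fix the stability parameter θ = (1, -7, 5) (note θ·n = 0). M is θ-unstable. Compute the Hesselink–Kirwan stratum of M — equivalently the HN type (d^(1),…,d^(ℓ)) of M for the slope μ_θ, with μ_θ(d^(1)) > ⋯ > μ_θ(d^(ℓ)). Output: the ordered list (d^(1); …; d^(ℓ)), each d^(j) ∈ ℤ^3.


Via rank(M_{q-1}∘⋯∘M_p): M ≅ I[1,1], I[1,3].
μ_θ-semistable layers: μ^(1)=5; μ^(2)=1; μ^(3)=-3

((0, 0, 1); (1, 0, 0); (1, 1, 0))


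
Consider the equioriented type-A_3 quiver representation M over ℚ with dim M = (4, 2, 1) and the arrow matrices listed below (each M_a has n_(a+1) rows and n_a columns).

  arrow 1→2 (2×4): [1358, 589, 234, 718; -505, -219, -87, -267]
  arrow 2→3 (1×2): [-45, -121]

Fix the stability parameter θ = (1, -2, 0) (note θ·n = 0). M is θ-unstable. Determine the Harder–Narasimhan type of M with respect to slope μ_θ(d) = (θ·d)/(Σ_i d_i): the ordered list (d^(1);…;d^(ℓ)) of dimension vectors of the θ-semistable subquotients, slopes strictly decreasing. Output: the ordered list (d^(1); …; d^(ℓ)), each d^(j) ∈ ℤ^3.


Interval decomposition of M: I[1,1]^2, I[1,2], I[1,3].
HN type (ℓ=3): μ^(1)=1; μ^(2)=0; μ^(3)=-1/2

((2, 0, 0); (0, 0, 1); (2, 2, 0))


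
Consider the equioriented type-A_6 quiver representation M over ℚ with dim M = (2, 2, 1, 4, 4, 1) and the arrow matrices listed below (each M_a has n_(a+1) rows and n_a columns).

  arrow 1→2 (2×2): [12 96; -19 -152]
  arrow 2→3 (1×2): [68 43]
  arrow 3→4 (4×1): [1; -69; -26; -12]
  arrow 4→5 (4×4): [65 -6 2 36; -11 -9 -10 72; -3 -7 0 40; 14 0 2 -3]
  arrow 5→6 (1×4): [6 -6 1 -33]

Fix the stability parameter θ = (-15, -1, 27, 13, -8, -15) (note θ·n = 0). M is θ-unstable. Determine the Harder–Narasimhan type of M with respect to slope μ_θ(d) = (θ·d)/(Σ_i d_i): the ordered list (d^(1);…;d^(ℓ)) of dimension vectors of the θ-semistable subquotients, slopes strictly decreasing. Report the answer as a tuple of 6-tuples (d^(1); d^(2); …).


Barcode: M ≅ I[1,1], I[1,5], I[2,2], I[4,5]^2, I[4,6]. HN layers by μ_θ (5 steps, strictly decreasing):
  μ^(1)=32/3; μ^(2)=5/2; μ^(3)=-1; μ^(4)=-10/3; μ^(5)=-15

((0, 0, 1, 1, 1, 0); (0, 0, 0, 2, 2, 0); (0, 2, 0, 0, 0, 0); (0, 0, 0, 1, 1, 1); (2, 0, 0, 0, 0, 0))


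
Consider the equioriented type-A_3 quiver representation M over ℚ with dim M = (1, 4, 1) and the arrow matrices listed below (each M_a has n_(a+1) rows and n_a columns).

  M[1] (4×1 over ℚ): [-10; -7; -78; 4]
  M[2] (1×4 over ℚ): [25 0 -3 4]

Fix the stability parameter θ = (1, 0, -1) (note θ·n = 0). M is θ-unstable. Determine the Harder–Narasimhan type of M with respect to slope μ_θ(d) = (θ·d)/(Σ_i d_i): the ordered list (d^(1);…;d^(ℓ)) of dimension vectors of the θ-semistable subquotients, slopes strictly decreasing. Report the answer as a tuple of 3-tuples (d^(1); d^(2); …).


Via rank(M_{q-1}∘⋯∘M_p): M ≅ I[1,2], I[2,2]^2, I[2,3].
μ_θ-semistable layers: μ^(1)=1/2; μ^(2)=0; μ^(3)=-1/2

((1, 1, 0); (0, 2, 0); (0, 1, 1))


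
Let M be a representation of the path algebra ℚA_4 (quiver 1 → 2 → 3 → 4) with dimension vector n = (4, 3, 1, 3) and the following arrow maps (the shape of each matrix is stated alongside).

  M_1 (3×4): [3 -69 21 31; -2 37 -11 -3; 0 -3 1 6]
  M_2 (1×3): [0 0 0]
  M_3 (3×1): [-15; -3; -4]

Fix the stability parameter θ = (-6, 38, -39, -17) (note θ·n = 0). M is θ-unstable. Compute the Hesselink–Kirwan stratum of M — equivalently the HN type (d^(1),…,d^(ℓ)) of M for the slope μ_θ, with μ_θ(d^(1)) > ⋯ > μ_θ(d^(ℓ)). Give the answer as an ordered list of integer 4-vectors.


Via rank(M_{q-1}∘⋯∘M_p): M ≅ I[1,1], I[1,2]^3, I[3,4], I[4,4]^2.
μ_θ-semistable layers: μ^(1)=38; μ^(2)=-6; μ^(3)=-17; μ^(4)=-39

((0, 3, 0, 0); (4, 0, 0, 0); (0, 0, 0, 3); (0, 0, 1, 0))


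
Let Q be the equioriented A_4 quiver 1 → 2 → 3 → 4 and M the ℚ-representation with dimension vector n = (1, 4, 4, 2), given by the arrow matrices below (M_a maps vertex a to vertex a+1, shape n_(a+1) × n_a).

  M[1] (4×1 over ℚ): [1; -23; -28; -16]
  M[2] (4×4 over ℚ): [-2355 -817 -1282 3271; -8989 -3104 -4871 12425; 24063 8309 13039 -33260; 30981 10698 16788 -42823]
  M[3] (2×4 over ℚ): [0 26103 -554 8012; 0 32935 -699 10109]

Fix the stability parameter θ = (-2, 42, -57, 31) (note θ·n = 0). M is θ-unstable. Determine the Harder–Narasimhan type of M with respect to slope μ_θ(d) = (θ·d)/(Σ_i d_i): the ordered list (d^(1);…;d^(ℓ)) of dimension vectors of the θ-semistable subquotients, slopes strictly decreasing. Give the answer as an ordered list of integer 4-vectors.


Interval decomposition of M: I[1,4], I[2,3]^2, I[2,4].
HN type (ℓ=3): μ^(1)=31; μ^(2)=-17/3; μ^(3)=-15/2

((0, 0, 0, 2); (1, 1, 1, 0); (0, 3, 3, 0))


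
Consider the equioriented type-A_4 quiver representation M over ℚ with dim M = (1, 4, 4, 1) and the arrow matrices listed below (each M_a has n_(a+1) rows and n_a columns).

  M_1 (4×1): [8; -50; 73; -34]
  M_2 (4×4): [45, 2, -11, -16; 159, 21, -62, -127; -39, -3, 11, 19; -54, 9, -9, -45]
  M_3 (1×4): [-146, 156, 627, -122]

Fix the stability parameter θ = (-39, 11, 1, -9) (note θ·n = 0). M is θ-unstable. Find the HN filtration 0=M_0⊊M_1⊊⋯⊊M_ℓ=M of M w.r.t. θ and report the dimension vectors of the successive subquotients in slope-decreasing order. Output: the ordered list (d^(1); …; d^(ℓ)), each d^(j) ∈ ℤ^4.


Via rank(M_{q-1}∘⋯∘M_p): M ≅ I[1,4], I[2,2], I[2,3]^2, I[3,3].
μ_θ-semistable layers: μ^(1)=11; μ^(2)=6; μ^(3)=1; μ^(4)=-39

((0, 1, 0, 0); (0, 2, 2, 0); (0, 1, 2, 1); (1, 0, 0, 0))


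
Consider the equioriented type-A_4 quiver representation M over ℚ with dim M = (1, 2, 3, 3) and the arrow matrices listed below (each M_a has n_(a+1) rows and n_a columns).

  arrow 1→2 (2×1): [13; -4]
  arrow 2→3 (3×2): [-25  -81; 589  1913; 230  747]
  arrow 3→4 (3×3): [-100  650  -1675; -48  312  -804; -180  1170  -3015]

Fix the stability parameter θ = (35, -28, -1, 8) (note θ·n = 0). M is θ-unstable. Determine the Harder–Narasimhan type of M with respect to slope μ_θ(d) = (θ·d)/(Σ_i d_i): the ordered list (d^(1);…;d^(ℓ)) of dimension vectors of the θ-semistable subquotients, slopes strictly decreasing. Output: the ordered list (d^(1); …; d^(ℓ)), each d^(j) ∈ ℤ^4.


Interval decomposition of M: I[1,3], I[2,4], I[3,3], I[4,4]^2.
HN type (ℓ=4): μ^(1)=8; μ^(2)=2; μ^(3)=-1; μ^(4)=-28

((0, 0, 0, 3); (1, 1, 1, 0); (0, 0, 2, 0); (0, 1, 0, 0))


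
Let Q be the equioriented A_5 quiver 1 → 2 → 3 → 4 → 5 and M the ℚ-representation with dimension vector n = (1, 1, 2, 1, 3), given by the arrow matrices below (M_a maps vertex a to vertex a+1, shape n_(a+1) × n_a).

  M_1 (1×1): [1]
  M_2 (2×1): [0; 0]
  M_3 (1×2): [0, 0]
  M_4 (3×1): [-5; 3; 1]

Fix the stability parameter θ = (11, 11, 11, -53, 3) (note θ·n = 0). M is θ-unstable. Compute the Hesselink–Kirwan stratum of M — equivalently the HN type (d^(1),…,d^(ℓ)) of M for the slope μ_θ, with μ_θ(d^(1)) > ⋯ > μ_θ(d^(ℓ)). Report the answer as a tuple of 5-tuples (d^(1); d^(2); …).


Via rank(M_{q-1}∘⋯∘M_p): M ≅ I[1,2], I[3,3]^2, I[4,5], I[5,5]^2.
μ_θ-semistable layers: μ^(1)=11; μ^(2)=3; μ^(3)=-53

((1, 1, 2, 0, 0); (0, 0, 0, 0, 3); (0, 0, 0, 1, 0))


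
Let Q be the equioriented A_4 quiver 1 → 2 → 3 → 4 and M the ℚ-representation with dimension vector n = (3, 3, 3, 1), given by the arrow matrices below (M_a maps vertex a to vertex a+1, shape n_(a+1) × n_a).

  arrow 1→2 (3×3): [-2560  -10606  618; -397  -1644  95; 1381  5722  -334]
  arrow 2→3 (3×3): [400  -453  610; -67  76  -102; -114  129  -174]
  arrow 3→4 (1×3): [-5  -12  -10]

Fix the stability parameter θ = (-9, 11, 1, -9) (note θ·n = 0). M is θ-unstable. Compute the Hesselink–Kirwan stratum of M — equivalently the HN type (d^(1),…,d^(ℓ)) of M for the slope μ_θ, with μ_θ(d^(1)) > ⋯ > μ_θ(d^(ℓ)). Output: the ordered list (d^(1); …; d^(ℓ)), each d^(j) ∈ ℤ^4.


Barcode: M ≅ I[1,2], I[1,3], I[1,4], I[3,3]. HN layers by μ_θ (4 steps, strictly decreasing):
  μ^(1)=11; μ^(2)=6; μ^(3)=1; μ^(4)=-9

((0, 1, 0, 0); (0, 1, 1, 0); (0, 1, 2, 1); (3, 0, 0, 0))


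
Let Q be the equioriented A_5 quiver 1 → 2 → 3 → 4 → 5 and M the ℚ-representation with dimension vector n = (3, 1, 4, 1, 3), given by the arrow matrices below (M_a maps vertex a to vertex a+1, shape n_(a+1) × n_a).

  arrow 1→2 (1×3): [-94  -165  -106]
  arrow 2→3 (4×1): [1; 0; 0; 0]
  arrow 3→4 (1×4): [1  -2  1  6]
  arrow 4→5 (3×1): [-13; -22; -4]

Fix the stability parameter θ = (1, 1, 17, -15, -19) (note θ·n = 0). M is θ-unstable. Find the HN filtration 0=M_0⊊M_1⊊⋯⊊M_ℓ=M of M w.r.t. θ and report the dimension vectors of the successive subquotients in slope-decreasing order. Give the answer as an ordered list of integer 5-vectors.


Interval decomposition of M: I[1,1]^2, I[1,5], I[3,3]^3, I[5,5]^2.
HN type (ℓ=4): μ^(1)=17; μ^(2)=1; μ^(3)=-3; μ^(4)=-19

((0, 0, 3, 0, 0); (2, 0, 0, 0, 0); (1, 1, 1, 1, 1); (0, 0, 0, 0, 2))


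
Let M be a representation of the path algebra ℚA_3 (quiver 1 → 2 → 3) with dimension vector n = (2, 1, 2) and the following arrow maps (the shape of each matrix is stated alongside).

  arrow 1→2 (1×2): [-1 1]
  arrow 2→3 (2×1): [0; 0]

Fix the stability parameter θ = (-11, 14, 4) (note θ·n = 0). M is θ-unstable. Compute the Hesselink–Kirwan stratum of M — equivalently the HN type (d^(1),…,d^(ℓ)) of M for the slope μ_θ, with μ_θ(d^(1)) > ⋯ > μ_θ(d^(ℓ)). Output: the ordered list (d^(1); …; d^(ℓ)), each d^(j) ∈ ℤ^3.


Via rank(M_{q-1}∘⋯∘M_p): M ≅ I[1,1], I[1,2], I[3,3]^2.
μ_θ-semistable layers: μ^(1)=14; μ^(2)=4; μ^(3)=-11

((0, 1, 0); (0, 0, 2); (2, 0, 0))


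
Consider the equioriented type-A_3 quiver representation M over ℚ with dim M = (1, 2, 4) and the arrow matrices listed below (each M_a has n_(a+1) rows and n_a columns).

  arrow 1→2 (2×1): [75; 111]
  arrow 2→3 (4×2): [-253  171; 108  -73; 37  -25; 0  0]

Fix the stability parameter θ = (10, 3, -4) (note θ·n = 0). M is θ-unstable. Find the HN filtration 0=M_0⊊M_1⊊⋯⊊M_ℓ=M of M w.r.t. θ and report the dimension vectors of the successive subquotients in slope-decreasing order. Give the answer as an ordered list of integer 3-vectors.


Via rank(M_{q-1}∘⋯∘M_p): M ≅ I[1,3], I[2,3], I[3,3]^2.
μ_θ-semistable layers: μ^(1)=3; μ^(2)=-1/2; μ^(3)=-4

((1, 1, 1); (0, 1, 1); (0, 0, 2))


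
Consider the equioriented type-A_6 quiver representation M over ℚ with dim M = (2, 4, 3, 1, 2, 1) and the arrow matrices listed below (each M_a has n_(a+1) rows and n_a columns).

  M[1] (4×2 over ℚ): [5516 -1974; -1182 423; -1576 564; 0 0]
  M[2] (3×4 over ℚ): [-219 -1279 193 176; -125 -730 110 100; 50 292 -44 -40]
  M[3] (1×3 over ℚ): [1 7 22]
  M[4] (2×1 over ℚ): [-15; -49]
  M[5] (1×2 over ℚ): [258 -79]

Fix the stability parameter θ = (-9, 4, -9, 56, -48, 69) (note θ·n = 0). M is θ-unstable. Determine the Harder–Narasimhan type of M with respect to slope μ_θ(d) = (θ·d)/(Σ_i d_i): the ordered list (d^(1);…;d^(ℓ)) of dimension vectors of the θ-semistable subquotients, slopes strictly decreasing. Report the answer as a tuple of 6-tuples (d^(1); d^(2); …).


Barcode: M ≅ I[1,1], I[1,6], I[2,2]^2, I[2,3], I[3,3], I[5,5]. HN layers by μ_θ (5 steps, strictly decreasing):
  μ^(1)=69; μ^(2)=4; μ^(3)=-5/2; μ^(4)=-9; μ^(5)=-48

((0, 0, 0, 0, 0, 1); (0, 2, 0, 1, 1, 0); (0, 2, 2, 0, 0, 0); (2, 0, 1, 0, 0, 0); (0, 0, 0, 0, 1, 0))


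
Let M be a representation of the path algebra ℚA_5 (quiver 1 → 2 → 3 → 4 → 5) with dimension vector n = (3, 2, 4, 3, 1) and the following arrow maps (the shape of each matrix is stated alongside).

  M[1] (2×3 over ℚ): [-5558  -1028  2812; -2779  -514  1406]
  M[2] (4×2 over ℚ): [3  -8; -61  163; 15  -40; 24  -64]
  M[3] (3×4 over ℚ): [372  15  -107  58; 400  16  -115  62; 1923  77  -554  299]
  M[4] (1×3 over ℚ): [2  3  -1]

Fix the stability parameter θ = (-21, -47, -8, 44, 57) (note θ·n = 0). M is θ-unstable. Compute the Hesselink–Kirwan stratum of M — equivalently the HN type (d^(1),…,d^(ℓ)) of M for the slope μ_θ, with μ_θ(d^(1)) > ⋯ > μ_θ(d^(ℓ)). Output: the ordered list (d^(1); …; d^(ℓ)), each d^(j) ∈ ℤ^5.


Interval decomposition of M: I[1,1]^2, I[1,5], I[2,4], I[3,3], I[3,4].
HN type (ℓ=6): μ^(1)=57; μ^(2)=44; μ^(3)=-8; μ^(4)=-21; μ^(5)=-34; μ^(6)=-47

((0, 0, 0, 0, 1); (0, 0, 0, 3, 0); (0, 0, 4, 0, 0); (2, 0, 0, 0, 0); (1, 1, 0, 0, 0); (0, 1, 0, 0, 0))


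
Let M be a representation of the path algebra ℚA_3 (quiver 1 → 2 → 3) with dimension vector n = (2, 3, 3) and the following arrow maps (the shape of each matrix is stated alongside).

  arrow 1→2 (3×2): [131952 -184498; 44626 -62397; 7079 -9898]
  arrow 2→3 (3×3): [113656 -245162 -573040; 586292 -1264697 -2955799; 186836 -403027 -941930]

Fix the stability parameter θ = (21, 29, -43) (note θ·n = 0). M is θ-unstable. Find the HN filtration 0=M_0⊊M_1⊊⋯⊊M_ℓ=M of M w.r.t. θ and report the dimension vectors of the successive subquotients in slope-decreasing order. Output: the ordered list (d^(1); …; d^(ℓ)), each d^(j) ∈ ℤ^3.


Via rank(M_{q-1}∘⋯∘M_p): M ≅ I[1,3]^2, I[2,2], I[3,3].
μ_θ-semistable layers: μ^(1)=29; μ^(2)=7/3; μ^(3)=-43

((0, 1, 0); (2, 2, 2); (0, 0, 1))


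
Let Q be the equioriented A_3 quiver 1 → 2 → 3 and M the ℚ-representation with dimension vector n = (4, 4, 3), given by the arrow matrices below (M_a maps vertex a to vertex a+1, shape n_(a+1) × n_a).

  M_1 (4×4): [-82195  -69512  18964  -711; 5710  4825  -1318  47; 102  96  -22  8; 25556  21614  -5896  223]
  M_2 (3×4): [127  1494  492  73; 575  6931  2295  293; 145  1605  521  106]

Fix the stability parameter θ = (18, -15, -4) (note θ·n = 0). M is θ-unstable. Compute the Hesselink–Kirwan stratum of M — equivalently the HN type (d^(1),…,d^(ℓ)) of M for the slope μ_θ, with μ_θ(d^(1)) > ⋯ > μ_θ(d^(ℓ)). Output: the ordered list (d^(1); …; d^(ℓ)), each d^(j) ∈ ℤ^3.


Interval decomposition of M: I[1,2], I[1,3]^3.
HN type (ℓ=2): μ^(1)=3/2; μ^(2)=-1/3

((1, 1, 0); (3, 3, 3))


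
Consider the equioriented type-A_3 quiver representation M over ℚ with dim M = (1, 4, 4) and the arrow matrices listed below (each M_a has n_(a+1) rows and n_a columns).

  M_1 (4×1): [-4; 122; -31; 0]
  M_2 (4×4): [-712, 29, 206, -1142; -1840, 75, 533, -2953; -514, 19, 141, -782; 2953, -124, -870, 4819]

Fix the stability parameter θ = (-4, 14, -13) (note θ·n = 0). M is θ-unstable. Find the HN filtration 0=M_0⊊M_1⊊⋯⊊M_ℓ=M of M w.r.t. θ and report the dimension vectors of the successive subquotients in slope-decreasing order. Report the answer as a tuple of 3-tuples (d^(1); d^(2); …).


Barcode: M ≅ I[1,3], I[2,3]^3. HN layers by μ_θ (2 steps, strictly decreasing):
  μ^(1)=1/2; μ^(2)=-4

((0, 4, 4); (1, 0, 0))


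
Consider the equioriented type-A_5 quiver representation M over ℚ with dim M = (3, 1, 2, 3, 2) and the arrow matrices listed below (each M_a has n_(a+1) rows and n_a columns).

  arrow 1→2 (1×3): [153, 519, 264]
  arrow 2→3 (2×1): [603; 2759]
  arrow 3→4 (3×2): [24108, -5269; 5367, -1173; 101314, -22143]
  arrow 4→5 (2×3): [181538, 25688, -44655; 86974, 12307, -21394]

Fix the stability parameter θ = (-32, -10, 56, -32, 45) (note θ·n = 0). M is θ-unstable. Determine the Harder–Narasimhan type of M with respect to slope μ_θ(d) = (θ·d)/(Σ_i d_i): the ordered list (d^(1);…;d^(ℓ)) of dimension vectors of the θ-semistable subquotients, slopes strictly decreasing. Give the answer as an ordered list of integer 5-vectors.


Via rank(M_{q-1}∘⋯∘M_p): M ≅ I[1,1]^2, I[1,5], I[3,5], I[4,4].
μ_θ-semistable layers: μ^(1)=45; μ^(2)=12; μ^(3)=-10; μ^(4)=-32

((0, 0, 0, 0, 2); (0, 0, 2, 2, 0); (0, 1, 0, 0, 0); (3, 0, 0, 1, 0))


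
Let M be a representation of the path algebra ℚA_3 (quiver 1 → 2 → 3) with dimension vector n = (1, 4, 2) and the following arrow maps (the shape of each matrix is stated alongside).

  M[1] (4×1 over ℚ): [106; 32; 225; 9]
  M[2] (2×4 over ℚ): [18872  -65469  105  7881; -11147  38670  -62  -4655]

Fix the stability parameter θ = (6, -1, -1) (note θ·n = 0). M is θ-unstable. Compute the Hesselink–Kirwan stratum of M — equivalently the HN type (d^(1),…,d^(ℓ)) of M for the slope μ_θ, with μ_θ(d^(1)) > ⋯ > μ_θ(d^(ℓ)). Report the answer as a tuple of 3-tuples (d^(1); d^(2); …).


Barcode: M ≅ I[1,3], I[2,2]^2, I[2,3]. HN layers by μ_θ (2 steps, strictly decreasing):
  μ^(1)=4/3; μ^(2)=-1

((1, 1, 1); (0, 3, 1))


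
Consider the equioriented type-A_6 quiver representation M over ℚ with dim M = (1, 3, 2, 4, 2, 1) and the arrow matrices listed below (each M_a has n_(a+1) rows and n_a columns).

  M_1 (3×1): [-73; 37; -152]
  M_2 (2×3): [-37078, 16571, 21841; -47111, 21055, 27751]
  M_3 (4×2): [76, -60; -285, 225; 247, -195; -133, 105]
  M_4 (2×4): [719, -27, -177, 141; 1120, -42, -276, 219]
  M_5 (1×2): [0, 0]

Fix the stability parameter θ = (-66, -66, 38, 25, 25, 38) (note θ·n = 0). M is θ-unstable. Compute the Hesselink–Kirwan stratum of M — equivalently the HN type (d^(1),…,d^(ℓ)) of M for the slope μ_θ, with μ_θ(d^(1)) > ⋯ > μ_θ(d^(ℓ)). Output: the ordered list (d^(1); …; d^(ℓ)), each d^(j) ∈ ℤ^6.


Via rank(M_{q-1}∘⋯∘M_p): M ≅ I[1,5], I[2,2], I[2,3], I[4,4]^2, I[4,5], I[6,6].
μ_θ-semistable layers: μ^(1)=38; μ^(2)=88/3; μ^(3)=25; μ^(4)=-66

((0, 0, 1, 0, 0, 1); (0, 0, 1, 1, 1, 0); (0, 0, 0, 3, 1, 0); (1, 3, 0, 0, 0, 0))


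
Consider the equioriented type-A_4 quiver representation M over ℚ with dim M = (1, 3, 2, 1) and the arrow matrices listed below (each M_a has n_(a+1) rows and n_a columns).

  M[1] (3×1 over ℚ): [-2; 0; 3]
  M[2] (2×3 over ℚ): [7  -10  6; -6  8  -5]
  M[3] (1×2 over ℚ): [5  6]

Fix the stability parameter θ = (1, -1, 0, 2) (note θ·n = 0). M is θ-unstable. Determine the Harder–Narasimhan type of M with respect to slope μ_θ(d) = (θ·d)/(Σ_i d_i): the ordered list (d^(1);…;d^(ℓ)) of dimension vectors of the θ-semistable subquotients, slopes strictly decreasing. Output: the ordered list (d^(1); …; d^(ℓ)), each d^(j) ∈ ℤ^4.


Barcode: M ≅ I[1,4], I[2,2], I[2,3]. HN layers by μ_θ (3 steps, strictly decreasing):
  μ^(1)=2; μ^(2)=0; μ^(3)=-1

((0, 0, 0, 1); (1, 1, 2, 0); (0, 2, 0, 0))


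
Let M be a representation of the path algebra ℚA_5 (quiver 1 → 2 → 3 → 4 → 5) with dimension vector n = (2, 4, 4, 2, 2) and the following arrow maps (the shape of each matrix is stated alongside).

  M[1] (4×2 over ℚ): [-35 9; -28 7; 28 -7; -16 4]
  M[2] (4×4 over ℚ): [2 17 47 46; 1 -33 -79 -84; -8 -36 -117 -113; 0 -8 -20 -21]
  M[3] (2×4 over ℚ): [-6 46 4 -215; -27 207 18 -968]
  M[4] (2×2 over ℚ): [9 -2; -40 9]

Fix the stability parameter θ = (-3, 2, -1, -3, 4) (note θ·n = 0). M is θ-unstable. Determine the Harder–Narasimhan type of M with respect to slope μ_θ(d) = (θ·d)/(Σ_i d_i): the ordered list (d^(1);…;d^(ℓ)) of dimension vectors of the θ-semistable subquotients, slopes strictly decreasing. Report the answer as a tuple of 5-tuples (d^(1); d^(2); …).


Interval decomposition of M: I[1,3], I[1,5], I[2,3], I[2,5].
HN type (ℓ=4): μ^(1)=4; μ^(2)=1/2; μ^(3)=-2/3; μ^(4)=-3

((0, 0, 0, 0, 2); (0, 2, 2, 0, 0); (0, 2, 2, 2, 0); (2, 0, 0, 0, 0))


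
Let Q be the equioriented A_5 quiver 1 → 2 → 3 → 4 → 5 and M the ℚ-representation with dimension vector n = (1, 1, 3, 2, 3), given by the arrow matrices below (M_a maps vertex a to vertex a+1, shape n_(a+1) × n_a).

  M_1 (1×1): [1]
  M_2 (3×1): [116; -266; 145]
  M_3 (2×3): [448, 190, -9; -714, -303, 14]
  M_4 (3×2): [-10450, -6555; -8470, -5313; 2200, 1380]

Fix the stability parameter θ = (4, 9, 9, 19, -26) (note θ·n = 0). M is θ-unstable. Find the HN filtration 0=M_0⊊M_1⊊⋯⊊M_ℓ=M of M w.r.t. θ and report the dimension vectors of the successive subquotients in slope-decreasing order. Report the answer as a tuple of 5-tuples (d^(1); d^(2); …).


Interval decomposition of M: I[1,5], I[3,3], I[3,4], I[5,5]^2.
HN type (ℓ=4): μ^(1)=19; μ^(2)=9; μ^(3)=3; μ^(4)=-26

((0, 0, 0, 1, 0); (0, 0, 2, 0, 0); (1, 1, 1, 1, 1); (0, 0, 0, 0, 2))


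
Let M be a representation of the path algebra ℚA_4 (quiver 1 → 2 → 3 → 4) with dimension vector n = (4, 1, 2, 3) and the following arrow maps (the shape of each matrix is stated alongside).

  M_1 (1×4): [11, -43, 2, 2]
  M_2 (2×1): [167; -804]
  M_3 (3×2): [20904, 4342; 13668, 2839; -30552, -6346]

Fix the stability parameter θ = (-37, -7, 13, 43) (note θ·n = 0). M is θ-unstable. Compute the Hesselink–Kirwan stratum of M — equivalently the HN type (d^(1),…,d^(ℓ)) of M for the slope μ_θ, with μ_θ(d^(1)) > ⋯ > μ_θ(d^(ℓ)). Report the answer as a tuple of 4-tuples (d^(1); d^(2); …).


Barcode: M ≅ I[1,1]^3, I[1,3], I[3,4], I[4,4]^2. HN layers by μ_θ (4 steps, strictly decreasing):
  μ^(1)=43; μ^(2)=13; μ^(3)=-7; μ^(4)=-37

((0, 0, 0, 3); (0, 0, 2, 0); (0, 1, 0, 0); (4, 0, 0, 0))


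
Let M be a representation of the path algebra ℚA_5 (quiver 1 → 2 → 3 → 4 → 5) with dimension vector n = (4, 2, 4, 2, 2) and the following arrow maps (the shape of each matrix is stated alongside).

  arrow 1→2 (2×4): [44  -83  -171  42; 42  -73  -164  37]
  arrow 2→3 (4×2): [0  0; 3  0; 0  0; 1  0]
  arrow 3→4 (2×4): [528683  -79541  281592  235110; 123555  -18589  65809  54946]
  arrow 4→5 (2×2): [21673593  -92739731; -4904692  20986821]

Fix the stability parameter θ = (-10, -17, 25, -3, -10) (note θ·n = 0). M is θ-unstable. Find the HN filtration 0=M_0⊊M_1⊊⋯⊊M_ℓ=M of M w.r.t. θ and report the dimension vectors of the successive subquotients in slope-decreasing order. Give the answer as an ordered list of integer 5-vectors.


Interval decomposition of M: I[1,1]^2, I[1,2], I[1,5], I[3,3]^2, I[3,5].
HN type (ℓ=4): μ^(1)=25; μ^(2)=4; μ^(3)=-10; μ^(4)=-27/2

((0, 0, 2, 0, 0); (0, 0, 2, 2, 2); (2, 0, 0, 0, 0); (2, 2, 0, 0, 0))


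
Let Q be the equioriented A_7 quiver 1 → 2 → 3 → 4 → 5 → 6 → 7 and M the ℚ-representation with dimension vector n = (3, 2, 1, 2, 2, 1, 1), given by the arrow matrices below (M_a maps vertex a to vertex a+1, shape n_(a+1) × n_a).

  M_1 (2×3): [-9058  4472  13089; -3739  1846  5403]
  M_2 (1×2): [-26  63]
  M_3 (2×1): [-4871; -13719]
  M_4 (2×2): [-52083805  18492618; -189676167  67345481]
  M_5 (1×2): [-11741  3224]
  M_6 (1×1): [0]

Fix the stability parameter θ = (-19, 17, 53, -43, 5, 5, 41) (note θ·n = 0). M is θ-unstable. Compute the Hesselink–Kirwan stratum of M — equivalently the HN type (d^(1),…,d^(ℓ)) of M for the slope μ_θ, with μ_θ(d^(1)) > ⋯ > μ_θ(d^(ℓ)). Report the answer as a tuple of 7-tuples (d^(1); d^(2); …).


Interval decomposition of M: I[1,1], I[1,2], I[1,6], I[4,5], I[7,7].
HN type (ℓ=6): μ^(1)=41; μ^(2)=17; μ^(3)=37/5; μ^(4)=5; μ^(5)=-19; μ^(6)=-43

((0, 0, 0, 0, 0, 0, 1); (0, 1, 0, 0, 0, 0, 0); (0, 1, 1, 1, 1, 1, 0); (0, 0, 0, 0, 1, 0, 0); (3, 0, 0, 0, 0, 0, 0); (0, 0, 0, 1, 0, 0, 0))


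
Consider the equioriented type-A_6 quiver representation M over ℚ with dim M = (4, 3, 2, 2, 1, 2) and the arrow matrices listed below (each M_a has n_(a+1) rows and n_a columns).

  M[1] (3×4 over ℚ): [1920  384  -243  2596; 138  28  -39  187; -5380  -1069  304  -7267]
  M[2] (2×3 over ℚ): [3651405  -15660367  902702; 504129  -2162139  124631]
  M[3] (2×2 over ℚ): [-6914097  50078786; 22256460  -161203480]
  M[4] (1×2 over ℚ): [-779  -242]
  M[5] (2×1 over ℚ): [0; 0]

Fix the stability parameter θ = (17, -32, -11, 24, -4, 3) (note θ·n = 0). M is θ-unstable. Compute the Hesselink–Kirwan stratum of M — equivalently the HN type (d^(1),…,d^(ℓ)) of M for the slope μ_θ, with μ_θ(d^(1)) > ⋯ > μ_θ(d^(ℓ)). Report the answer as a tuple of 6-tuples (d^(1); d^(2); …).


Barcode: M ≅ I[1,1], I[1,2], I[1,3], I[1,5], I[4,4], I[6,6]^2. HN layers by μ_θ (6 steps, strictly decreasing):
  μ^(1)=24; μ^(2)=17; μ^(3)=10; μ^(4)=3; μ^(5)=-15/2; μ^(6)=-26/3

((0, 0, 0, 1, 0, 0); (1, 0, 0, 0, 0, 0); (0, 0, 0, 1, 1, 0); (0, 0, 0, 0, 0, 2); (1, 1, 0, 0, 0, 0); (2, 2, 2, 0, 0, 0))


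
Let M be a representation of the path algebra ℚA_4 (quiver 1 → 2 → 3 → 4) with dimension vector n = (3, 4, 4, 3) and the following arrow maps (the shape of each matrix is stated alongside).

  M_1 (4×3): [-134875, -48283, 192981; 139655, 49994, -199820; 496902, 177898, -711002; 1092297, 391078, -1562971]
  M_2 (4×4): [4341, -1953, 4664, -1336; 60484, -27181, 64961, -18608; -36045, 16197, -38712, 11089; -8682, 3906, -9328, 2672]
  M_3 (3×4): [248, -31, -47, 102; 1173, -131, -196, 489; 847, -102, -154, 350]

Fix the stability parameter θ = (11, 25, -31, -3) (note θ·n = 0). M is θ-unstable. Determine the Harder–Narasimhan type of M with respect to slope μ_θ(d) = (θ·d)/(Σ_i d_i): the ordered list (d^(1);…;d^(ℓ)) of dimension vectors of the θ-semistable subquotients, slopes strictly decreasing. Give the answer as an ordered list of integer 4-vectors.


Barcode: M ≅ I[1,4]^3, I[2,2], I[3,3]. HN layers by μ_θ (3 steps, strictly decreasing):
  μ^(1)=25; μ^(2)=1/2; μ^(3)=-31

((0, 1, 0, 0); (3, 3, 3, 3); (0, 0, 1, 0))


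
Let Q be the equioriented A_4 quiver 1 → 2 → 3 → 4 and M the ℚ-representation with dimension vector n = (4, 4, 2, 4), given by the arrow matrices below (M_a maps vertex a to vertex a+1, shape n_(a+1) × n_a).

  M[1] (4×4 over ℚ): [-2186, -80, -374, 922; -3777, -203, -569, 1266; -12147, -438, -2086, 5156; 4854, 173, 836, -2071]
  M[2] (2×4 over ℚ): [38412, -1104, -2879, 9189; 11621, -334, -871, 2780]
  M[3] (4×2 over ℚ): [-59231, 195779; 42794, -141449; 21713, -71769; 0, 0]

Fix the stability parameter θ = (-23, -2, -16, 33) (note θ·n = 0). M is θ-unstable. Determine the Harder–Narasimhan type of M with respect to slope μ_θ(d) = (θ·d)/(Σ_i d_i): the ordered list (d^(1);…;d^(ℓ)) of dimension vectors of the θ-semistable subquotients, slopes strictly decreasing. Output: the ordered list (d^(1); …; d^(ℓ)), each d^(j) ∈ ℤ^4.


Interval decomposition of M: I[1,2]^2, I[1,4]^2, I[4,4]^2.
HN type (ℓ=4): μ^(1)=33; μ^(2)=-2; μ^(3)=-9; μ^(4)=-23

((0, 0, 0, 4); (0, 2, 0, 0); (0, 2, 2, 0); (4, 0, 0, 0))


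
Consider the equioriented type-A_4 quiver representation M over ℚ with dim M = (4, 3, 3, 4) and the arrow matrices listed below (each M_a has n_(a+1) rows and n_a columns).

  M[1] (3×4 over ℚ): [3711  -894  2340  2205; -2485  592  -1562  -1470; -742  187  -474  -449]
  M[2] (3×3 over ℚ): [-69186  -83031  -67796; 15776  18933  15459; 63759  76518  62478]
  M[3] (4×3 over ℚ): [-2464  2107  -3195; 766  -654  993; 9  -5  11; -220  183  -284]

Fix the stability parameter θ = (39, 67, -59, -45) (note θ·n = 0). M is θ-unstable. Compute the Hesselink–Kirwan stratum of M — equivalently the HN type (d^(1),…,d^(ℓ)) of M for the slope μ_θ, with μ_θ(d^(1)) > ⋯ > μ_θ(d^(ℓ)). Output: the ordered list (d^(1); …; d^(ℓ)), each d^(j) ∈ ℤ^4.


Barcode: M ≅ I[1,1], I[1,4]^3, I[4,4]. HN layers by μ_θ (3 steps, strictly decreasing):
  μ^(1)=39; μ^(2)=1/2; μ^(3)=-45

((1, 0, 0, 0); (3, 3, 3, 3); (0, 0, 0, 1))


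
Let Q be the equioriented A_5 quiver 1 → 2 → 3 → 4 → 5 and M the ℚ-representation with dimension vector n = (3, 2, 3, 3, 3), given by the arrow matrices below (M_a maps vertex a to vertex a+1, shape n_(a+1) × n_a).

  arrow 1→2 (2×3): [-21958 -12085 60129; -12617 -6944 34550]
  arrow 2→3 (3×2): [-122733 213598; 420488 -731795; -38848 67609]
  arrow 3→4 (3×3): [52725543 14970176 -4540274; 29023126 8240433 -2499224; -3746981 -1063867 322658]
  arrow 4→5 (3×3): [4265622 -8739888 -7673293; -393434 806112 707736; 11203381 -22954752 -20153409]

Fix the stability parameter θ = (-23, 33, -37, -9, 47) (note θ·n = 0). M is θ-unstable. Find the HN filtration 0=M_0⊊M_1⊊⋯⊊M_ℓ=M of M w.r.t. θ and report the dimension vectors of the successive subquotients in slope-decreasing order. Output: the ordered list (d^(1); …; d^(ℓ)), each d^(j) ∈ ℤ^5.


Interval decomposition of M: I[1,1], I[1,5]^2, I[3,3], I[4,4], I[5,5].
HN type (ℓ=5): μ^(1)=47; μ^(2)=-13/3; μ^(3)=-9; μ^(4)=-23; μ^(5)=-37

((0, 0, 0, 0, 3); (0, 2, 2, 2, 0); (0, 0, 0, 1, 0); (3, 0, 0, 0, 0); (0, 0, 1, 0, 0))


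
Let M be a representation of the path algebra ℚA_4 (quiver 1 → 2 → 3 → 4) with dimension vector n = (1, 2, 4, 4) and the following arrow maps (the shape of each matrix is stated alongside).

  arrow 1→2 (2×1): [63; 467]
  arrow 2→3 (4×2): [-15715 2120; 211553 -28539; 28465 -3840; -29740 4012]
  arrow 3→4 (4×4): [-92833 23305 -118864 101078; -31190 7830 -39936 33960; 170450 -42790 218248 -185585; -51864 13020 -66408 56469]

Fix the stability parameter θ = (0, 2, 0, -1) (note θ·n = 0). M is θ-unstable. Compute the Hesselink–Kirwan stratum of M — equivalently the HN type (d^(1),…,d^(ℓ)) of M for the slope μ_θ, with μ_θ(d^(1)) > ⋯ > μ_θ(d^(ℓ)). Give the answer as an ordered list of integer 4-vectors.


Via rank(M_{q-1}∘⋯∘M_p): M ≅ I[1,4], I[2,3], I[3,3], I[3,4], I[4,4]^2.
μ_θ-semistable layers: μ^(1)=1; μ^(2)=1/3; μ^(3)=0; μ^(4)=-1/2; μ^(5)=-1

((0, 1, 1, 0); (0, 1, 1, 1); (1, 0, 1, 0); (0, 0, 1, 1); (0, 0, 0, 2))


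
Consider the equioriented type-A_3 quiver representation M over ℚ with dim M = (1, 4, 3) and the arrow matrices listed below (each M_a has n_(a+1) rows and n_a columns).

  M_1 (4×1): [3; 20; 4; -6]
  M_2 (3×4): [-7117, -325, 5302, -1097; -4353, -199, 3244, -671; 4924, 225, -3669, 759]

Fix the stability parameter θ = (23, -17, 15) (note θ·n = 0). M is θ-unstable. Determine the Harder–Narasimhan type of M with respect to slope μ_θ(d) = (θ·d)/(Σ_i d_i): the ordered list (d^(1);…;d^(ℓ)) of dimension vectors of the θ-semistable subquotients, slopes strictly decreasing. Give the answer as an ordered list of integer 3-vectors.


Barcode: M ≅ I[1,3], I[2,2]^2, I[2,3], I[3,3]. HN layers by μ_θ (3 steps, strictly decreasing):
  μ^(1)=15; μ^(2)=3; μ^(3)=-17

((0, 0, 3); (1, 1, 0); (0, 3, 0))


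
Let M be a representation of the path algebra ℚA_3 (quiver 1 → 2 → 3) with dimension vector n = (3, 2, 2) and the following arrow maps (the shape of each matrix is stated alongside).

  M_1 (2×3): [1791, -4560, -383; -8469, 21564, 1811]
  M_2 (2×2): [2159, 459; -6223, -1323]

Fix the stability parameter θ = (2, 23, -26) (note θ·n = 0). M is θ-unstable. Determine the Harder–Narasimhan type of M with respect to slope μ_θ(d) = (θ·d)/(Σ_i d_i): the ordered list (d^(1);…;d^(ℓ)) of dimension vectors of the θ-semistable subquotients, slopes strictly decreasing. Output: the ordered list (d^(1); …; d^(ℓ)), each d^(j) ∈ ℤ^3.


Barcode: M ≅ I[1,1], I[1,2], I[1,3], I[3,3]. HN layers by μ_θ (4 steps, strictly decreasing):
  μ^(1)=23; μ^(2)=2; μ^(3)=-1/3; μ^(4)=-26

((0, 1, 0); (2, 0, 0); (1, 1, 1); (0, 0, 1))


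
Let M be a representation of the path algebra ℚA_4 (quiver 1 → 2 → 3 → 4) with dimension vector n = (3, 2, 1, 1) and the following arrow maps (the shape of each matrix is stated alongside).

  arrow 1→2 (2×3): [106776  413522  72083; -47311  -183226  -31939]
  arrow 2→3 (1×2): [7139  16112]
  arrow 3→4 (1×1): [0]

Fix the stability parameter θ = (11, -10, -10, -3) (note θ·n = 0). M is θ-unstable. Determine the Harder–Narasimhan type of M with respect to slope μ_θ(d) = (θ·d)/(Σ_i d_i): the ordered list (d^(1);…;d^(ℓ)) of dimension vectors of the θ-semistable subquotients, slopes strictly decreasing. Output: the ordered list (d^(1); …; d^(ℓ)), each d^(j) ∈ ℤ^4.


Barcode: M ≅ I[1,1], I[1,2], I[1,3], I[4,4]. HN layers by μ_θ (3 steps, strictly decreasing):
  μ^(1)=11; μ^(2)=1/2; μ^(3)=-3

((1, 0, 0, 0); (1, 1, 0, 0); (1, 1, 1, 1))
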